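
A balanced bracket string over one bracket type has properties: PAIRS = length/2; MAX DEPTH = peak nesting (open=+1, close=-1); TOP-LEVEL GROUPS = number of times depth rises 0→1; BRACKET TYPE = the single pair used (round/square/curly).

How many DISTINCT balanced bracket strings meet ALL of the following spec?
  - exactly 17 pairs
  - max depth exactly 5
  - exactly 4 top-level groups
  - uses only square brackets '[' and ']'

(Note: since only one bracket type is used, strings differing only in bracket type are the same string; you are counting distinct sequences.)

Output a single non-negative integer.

Spec: pairs=17 depth=5 groups=4
Count(depth <= 5) = 9399296
Count(depth <= 4) = 4282864
Count(depth == 5) = 9399296 - 4282864 = 5116432

Answer: 5116432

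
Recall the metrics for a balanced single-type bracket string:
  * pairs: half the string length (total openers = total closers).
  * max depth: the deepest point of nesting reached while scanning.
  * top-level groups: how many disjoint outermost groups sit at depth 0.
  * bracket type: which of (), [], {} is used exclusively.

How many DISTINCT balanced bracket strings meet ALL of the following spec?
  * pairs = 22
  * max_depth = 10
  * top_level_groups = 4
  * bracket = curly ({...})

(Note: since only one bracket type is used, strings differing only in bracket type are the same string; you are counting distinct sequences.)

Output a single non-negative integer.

Spec: pairs=22 depth=10 groups=4
Count(depth <= 10) = 11201928192
Count(depth <= 9) = 10921031894
Count(depth == 10) = 11201928192 - 10921031894 = 280896298

Answer: 280896298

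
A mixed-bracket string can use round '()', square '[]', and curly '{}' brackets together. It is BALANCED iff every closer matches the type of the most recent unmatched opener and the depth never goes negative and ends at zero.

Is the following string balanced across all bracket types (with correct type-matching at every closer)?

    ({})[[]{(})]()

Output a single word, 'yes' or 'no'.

pos 0: push '('; stack = (
pos 1: push '{'; stack = ({
pos 2: '}' matches '{'; pop; stack = (
pos 3: ')' matches '('; pop; stack = (empty)
pos 4: push '['; stack = [
pos 5: push '['; stack = [[
pos 6: ']' matches '['; pop; stack = [
pos 7: push '{'; stack = [{
pos 8: push '('; stack = [{(
pos 9: saw closer '}' but top of stack is '(' (expected ')') → INVALID
Verdict: type mismatch at position 9: '}' closes '(' → no

Answer: no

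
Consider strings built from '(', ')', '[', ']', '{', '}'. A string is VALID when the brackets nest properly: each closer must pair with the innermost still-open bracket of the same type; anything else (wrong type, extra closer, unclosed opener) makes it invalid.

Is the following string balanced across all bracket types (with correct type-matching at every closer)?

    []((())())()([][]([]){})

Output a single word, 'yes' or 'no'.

Answer: yes

Derivation:
pos 0: push '['; stack = [
pos 1: ']' matches '['; pop; stack = (empty)
pos 2: push '('; stack = (
pos 3: push '('; stack = ((
pos 4: push '('; stack = (((
pos 5: ')' matches '('; pop; stack = ((
pos 6: ')' matches '('; pop; stack = (
pos 7: push '('; stack = ((
pos 8: ')' matches '('; pop; stack = (
pos 9: ')' matches '('; pop; stack = (empty)
pos 10: push '('; stack = (
pos 11: ')' matches '('; pop; stack = (empty)
pos 12: push '('; stack = (
pos 13: push '['; stack = ([
pos 14: ']' matches '['; pop; stack = (
pos 15: push '['; stack = ([
pos 16: ']' matches '['; pop; stack = (
pos 17: push '('; stack = ((
pos 18: push '['; stack = (([
pos 19: ']' matches '['; pop; stack = ((
pos 20: ')' matches '('; pop; stack = (
pos 21: push '{'; stack = ({
pos 22: '}' matches '{'; pop; stack = (
pos 23: ')' matches '('; pop; stack = (empty)
end: stack empty → VALID
Verdict: properly nested → yes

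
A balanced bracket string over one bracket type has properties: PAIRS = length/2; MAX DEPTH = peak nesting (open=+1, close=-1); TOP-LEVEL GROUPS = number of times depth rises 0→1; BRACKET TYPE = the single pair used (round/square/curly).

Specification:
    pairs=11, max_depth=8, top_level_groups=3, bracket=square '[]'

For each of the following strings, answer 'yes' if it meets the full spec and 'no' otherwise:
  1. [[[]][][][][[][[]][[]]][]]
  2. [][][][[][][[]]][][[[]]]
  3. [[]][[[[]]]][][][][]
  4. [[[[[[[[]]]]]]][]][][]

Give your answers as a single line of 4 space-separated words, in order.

String 1 '[[[]][][][][[][[]][[]]][]]': depth seq [1 2 3 2 1 2 1 2 1 2 1 2 3 2 3 4 3 2 3 4 3 2 1 2 1 0]
  -> pairs=13 depth=4 groups=1 -> no
String 2 '[][][][[][][[]]][][[[]]]': depth seq [1 0 1 0 1 0 1 2 1 2 1 2 3 2 1 0 1 0 1 2 3 2 1 0]
  -> pairs=12 depth=3 groups=6 -> no
String 3 '[[]][[[[]]]][][][][]': depth seq [1 2 1 0 1 2 3 4 3 2 1 0 1 0 1 0 1 0 1 0]
  -> pairs=10 depth=4 groups=6 -> no
String 4 '[[[[[[[[]]]]]]][]][][]': depth seq [1 2 3 4 5 6 7 8 7 6 5 4 3 2 1 2 1 0 1 0 1 0]
  -> pairs=11 depth=8 groups=3 -> yes

Answer: no no no yes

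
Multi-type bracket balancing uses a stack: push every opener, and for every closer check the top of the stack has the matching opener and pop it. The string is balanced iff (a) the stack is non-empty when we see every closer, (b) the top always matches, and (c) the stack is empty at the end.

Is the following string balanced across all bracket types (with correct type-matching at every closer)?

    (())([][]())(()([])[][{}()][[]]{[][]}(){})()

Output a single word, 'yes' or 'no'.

Answer: yes

Derivation:
pos 0: push '('; stack = (
pos 1: push '('; stack = ((
pos 2: ')' matches '('; pop; stack = (
pos 3: ')' matches '('; pop; stack = (empty)
pos 4: push '('; stack = (
pos 5: push '['; stack = ([
pos 6: ']' matches '['; pop; stack = (
pos 7: push '['; stack = ([
pos 8: ']' matches '['; pop; stack = (
pos 9: push '('; stack = ((
pos 10: ')' matches '('; pop; stack = (
pos 11: ')' matches '('; pop; stack = (empty)
pos 12: push '('; stack = (
pos 13: push '('; stack = ((
pos 14: ')' matches '('; pop; stack = (
pos 15: push '('; stack = ((
pos 16: push '['; stack = (([
pos 17: ']' matches '['; pop; stack = ((
pos 18: ')' matches '('; pop; stack = (
pos 19: push '['; stack = ([
pos 20: ']' matches '['; pop; stack = (
pos 21: push '['; stack = ([
pos 22: push '{'; stack = ([{
pos 23: '}' matches '{'; pop; stack = ([
pos 24: push '('; stack = ([(
pos 25: ')' matches '('; pop; stack = ([
pos 26: ']' matches '['; pop; stack = (
pos 27: push '['; stack = ([
pos 28: push '['; stack = ([[
pos 29: ']' matches '['; pop; stack = ([
pos 30: ']' matches '['; pop; stack = (
pos 31: push '{'; stack = ({
pos 32: push '['; stack = ({[
pos 33: ']' matches '['; pop; stack = ({
pos 34: push '['; stack = ({[
pos 35: ']' matches '['; pop; stack = ({
pos 36: '}' matches '{'; pop; stack = (
pos 37: push '('; stack = ((
pos 38: ')' matches '('; pop; stack = (
pos 39: push '{'; stack = ({
pos 40: '}' matches '{'; pop; stack = (
pos 41: ')' matches '('; pop; stack = (empty)
pos 42: push '('; stack = (
pos 43: ')' matches '('; pop; stack = (empty)
end: stack empty → VALID
Verdict: properly nested → yes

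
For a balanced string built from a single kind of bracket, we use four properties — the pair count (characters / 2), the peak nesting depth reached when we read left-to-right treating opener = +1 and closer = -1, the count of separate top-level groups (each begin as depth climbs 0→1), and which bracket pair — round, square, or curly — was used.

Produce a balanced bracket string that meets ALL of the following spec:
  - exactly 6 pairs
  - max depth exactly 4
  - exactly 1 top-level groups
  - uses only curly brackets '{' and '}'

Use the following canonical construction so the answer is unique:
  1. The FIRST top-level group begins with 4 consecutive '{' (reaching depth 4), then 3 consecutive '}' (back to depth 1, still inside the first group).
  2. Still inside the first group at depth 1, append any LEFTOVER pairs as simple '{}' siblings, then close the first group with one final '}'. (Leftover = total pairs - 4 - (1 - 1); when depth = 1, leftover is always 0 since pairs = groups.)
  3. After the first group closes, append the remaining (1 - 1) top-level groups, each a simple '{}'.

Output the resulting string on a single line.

Spec: pairs=6 depth=4 groups=1
Leftover pairs = 6 - 4 - (1-1) = 2
First group: deep chain of depth 4 + 2 sibling pairs
Remaining 0 groups: simple '{}' each

Answer: {{{{}}}{}{}}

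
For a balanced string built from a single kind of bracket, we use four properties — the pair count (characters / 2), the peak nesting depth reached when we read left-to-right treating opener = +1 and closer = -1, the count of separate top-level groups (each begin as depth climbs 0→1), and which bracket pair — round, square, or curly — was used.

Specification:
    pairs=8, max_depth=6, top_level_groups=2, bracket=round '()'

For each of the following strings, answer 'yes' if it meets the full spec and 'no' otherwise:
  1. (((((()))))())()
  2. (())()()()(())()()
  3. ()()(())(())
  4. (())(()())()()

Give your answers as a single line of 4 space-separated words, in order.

Answer: yes no no no

Derivation:
String 1 '(((((()))))())()': depth seq [1 2 3 4 5 6 5 4 3 2 1 2 1 0 1 0]
  -> pairs=8 depth=6 groups=2 -> yes
String 2 '(())()()()(())()()': depth seq [1 2 1 0 1 0 1 0 1 0 1 2 1 0 1 0 1 0]
  -> pairs=9 depth=2 groups=7 -> no
String 3 '()()(())(())': depth seq [1 0 1 0 1 2 1 0 1 2 1 0]
  -> pairs=6 depth=2 groups=4 -> no
String 4 '(())(()())()()': depth seq [1 2 1 0 1 2 1 2 1 0 1 0 1 0]
  -> pairs=7 depth=2 groups=4 -> no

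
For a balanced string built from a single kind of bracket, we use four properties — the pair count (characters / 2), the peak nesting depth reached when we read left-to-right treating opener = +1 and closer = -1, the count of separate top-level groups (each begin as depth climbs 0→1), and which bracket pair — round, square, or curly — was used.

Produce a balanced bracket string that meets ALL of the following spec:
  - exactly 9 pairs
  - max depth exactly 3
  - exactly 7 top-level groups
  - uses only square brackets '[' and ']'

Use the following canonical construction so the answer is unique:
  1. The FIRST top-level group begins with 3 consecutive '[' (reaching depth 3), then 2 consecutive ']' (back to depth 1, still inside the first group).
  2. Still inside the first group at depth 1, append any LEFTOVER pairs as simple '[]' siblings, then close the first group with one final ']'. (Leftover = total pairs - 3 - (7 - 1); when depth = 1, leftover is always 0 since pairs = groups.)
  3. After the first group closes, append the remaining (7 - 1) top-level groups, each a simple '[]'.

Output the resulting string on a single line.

Spec: pairs=9 depth=3 groups=7
Leftover pairs = 9 - 3 - (7-1) = 0
First group: deep chain of depth 3 + 0 sibling pairs
Remaining 6 groups: simple '[]' each

Answer: [[[]]][][][][][][]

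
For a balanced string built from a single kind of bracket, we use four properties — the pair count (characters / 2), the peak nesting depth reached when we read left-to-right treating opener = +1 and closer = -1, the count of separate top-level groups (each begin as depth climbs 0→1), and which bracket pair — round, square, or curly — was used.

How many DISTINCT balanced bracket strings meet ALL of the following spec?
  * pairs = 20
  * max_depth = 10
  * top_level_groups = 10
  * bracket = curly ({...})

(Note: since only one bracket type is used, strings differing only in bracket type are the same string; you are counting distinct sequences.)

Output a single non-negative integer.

Answer: 260

Derivation:
Spec: pairs=20 depth=10 groups=10
Count(depth <= 10) = 10014995
Count(depth <= 9) = 10014735
Count(depth == 10) = 10014995 - 10014735 = 260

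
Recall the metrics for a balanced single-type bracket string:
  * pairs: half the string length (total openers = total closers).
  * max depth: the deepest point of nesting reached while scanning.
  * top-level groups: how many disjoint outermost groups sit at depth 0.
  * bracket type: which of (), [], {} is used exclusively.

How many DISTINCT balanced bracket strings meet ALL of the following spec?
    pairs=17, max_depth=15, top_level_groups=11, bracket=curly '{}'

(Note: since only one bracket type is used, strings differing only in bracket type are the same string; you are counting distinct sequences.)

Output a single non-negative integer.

Answer: 0

Derivation:
Spec: pairs=17 depth=15 groups=11
Count(depth <= 15) = 48279
Count(depth <= 14) = 48279
Count(depth == 15) = 48279 - 48279 = 0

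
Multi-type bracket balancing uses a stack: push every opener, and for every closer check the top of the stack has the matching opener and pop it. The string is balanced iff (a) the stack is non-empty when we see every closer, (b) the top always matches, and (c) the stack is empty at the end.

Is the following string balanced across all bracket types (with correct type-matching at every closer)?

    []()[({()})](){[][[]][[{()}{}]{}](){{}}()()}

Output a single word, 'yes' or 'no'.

Answer: yes

Derivation:
pos 0: push '['; stack = [
pos 1: ']' matches '['; pop; stack = (empty)
pos 2: push '('; stack = (
pos 3: ')' matches '('; pop; stack = (empty)
pos 4: push '['; stack = [
pos 5: push '('; stack = [(
pos 6: push '{'; stack = [({
pos 7: push '('; stack = [({(
pos 8: ')' matches '('; pop; stack = [({
pos 9: '}' matches '{'; pop; stack = [(
pos 10: ')' matches '('; pop; stack = [
pos 11: ']' matches '['; pop; stack = (empty)
pos 12: push '('; stack = (
pos 13: ')' matches '('; pop; stack = (empty)
pos 14: push '{'; stack = {
pos 15: push '['; stack = {[
pos 16: ']' matches '['; pop; stack = {
pos 17: push '['; stack = {[
pos 18: push '['; stack = {[[
pos 19: ']' matches '['; pop; stack = {[
pos 20: ']' matches '['; pop; stack = {
pos 21: push '['; stack = {[
pos 22: push '['; stack = {[[
pos 23: push '{'; stack = {[[{
pos 24: push '('; stack = {[[{(
pos 25: ')' matches '('; pop; stack = {[[{
pos 26: '}' matches '{'; pop; stack = {[[
pos 27: push '{'; stack = {[[{
pos 28: '}' matches '{'; pop; stack = {[[
pos 29: ']' matches '['; pop; stack = {[
pos 30: push '{'; stack = {[{
pos 31: '}' matches '{'; pop; stack = {[
pos 32: ']' matches '['; pop; stack = {
pos 33: push '('; stack = {(
pos 34: ')' matches '('; pop; stack = {
pos 35: push '{'; stack = {{
pos 36: push '{'; stack = {{{
pos 37: '}' matches '{'; pop; stack = {{
pos 38: '}' matches '{'; pop; stack = {
pos 39: push '('; stack = {(
pos 40: ')' matches '('; pop; stack = {
pos 41: push '('; stack = {(
pos 42: ')' matches '('; pop; stack = {
pos 43: '}' matches '{'; pop; stack = (empty)
end: stack empty → VALID
Verdict: properly nested → yes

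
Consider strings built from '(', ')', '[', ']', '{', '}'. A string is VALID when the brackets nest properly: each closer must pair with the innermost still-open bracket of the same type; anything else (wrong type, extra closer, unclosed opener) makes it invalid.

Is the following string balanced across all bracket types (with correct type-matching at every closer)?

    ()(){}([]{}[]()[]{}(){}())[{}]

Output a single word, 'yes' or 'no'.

pos 0: push '('; stack = (
pos 1: ')' matches '('; pop; stack = (empty)
pos 2: push '('; stack = (
pos 3: ')' matches '('; pop; stack = (empty)
pos 4: push '{'; stack = {
pos 5: '}' matches '{'; pop; stack = (empty)
pos 6: push '('; stack = (
pos 7: push '['; stack = ([
pos 8: ']' matches '['; pop; stack = (
pos 9: push '{'; stack = ({
pos 10: '}' matches '{'; pop; stack = (
pos 11: push '['; stack = ([
pos 12: ']' matches '['; pop; stack = (
pos 13: push '('; stack = ((
pos 14: ')' matches '('; pop; stack = (
pos 15: push '['; stack = ([
pos 16: ']' matches '['; pop; stack = (
pos 17: push '{'; stack = ({
pos 18: '}' matches '{'; pop; stack = (
pos 19: push '('; stack = ((
pos 20: ')' matches '('; pop; stack = (
pos 21: push '{'; stack = ({
pos 22: '}' matches '{'; pop; stack = (
pos 23: push '('; stack = ((
pos 24: ')' matches '('; pop; stack = (
pos 25: ')' matches '('; pop; stack = (empty)
pos 26: push '['; stack = [
pos 27: push '{'; stack = [{
pos 28: '}' matches '{'; pop; stack = [
pos 29: ']' matches '['; pop; stack = (empty)
end: stack empty → VALID
Verdict: properly nested → yes

Answer: yes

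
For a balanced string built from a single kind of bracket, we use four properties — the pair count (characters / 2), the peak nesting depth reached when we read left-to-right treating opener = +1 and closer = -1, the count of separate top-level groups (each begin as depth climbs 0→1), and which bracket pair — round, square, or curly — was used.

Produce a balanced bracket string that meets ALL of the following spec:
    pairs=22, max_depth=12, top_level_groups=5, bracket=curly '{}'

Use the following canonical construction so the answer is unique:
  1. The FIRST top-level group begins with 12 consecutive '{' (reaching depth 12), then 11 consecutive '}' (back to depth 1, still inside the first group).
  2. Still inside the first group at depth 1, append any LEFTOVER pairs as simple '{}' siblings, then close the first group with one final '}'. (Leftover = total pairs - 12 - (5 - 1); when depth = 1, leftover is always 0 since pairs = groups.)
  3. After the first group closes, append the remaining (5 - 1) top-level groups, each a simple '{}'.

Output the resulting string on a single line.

Spec: pairs=22 depth=12 groups=5
Leftover pairs = 22 - 12 - (5-1) = 6
First group: deep chain of depth 12 + 6 sibling pairs
Remaining 4 groups: simple '{}' each

Answer: {{{{{{{{{{{{}}}}}}}}}}}{}{}{}{}{}{}}{}{}{}{}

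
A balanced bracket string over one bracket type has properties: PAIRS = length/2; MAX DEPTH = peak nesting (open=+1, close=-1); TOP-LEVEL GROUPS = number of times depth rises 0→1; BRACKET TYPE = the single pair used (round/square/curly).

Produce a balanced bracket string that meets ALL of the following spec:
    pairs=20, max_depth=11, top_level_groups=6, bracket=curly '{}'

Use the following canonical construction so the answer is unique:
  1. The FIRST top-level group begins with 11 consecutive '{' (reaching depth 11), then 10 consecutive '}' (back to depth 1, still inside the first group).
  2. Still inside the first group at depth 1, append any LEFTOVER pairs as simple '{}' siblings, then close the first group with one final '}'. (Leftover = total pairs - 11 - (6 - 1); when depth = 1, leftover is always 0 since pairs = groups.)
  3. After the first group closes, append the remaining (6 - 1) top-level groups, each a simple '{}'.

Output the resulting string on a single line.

Spec: pairs=20 depth=11 groups=6
Leftover pairs = 20 - 11 - (6-1) = 4
First group: deep chain of depth 11 + 4 sibling pairs
Remaining 5 groups: simple '{}' each

Answer: {{{{{{{{{{{}}}}}}}}}}{}{}{}{}}{}{}{}{}{}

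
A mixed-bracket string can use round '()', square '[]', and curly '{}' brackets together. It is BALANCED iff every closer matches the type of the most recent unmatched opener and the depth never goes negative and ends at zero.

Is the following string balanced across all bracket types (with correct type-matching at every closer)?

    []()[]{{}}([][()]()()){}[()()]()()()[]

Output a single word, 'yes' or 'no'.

Answer: yes

Derivation:
pos 0: push '['; stack = [
pos 1: ']' matches '['; pop; stack = (empty)
pos 2: push '('; stack = (
pos 3: ')' matches '('; pop; stack = (empty)
pos 4: push '['; stack = [
pos 5: ']' matches '['; pop; stack = (empty)
pos 6: push '{'; stack = {
pos 7: push '{'; stack = {{
pos 8: '}' matches '{'; pop; stack = {
pos 9: '}' matches '{'; pop; stack = (empty)
pos 10: push '('; stack = (
pos 11: push '['; stack = ([
pos 12: ']' matches '['; pop; stack = (
pos 13: push '['; stack = ([
pos 14: push '('; stack = ([(
pos 15: ')' matches '('; pop; stack = ([
pos 16: ']' matches '['; pop; stack = (
pos 17: push '('; stack = ((
pos 18: ')' matches '('; pop; stack = (
pos 19: push '('; stack = ((
pos 20: ')' matches '('; pop; stack = (
pos 21: ')' matches '('; pop; stack = (empty)
pos 22: push '{'; stack = {
pos 23: '}' matches '{'; pop; stack = (empty)
pos 24: push '['; stack = [
pos 25: push '('; stack = [(
pos 26: ')' matches '('; pop; stack = [
pos 27: push '('; stack = [(
pos 28: ')' matches '('; pop; stack = [
pos 29: ']' matches '['; pop; stack = (empty)
pos 30: push '('; stack = (
pos 31: ')' matches '('; pop; stack = (empty)
pos 32: push '('; stack = (
pos 33: ')' matches '('; pop; stack = (empty)
pos 34: push '('; stack = (
pos 35: ')' matches '('; pop; stack = (empty)
pos 36: push '['; stack = [
pos 37: ']' matches '['; pop; stack = (empty)
end: stack empty → VALID
Verdict: properly nested → yes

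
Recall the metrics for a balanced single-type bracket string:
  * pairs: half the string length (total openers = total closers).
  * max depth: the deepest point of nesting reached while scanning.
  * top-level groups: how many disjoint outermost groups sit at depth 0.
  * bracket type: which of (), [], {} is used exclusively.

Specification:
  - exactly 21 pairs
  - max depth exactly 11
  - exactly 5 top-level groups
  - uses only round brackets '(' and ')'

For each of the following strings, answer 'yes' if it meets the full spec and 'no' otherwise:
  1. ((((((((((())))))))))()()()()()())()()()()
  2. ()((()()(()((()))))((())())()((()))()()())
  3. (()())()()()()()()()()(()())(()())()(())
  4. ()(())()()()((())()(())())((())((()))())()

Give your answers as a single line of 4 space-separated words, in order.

Answer: yes no no no

Derivation:
String 1 '((((((((((())))))))))()()()()()())()()()()': depth seq [1 2 3 4 5 6 7 8 9 10 11 10 9 8 7 6 5 4 3 2 1 2 1 2 1 2 1 2 1 2 1 2 1 0 1 0 1 0 1 0 1 0]
  -> pairs=21 depth=11 groups=5 -> yes
String 2 '()((()()(()((()))))((())())()((()))()()())': depth seq [1 0 1 2 3 2 3 2 3 4 3 4 5 6 5 4 3 2 1 2 3 4 3 2 3 2 1 2 1 2 3 4 3 2 1 2 1 2 1 2 1 0]
  -> pairs=21 depth=6 groups=2 -> no
String 3 '(()())()()()()()()()()(()())(()())()(())': depth seq [1 2 1 2 1 0 1 0 1 0 1 0 1 0 1 0 1 0 1 0 1 0 1 2 1 2 1 0 1 2 1 2 1 0 1 0 1 2 1 0]
  -> pairs=20 depth=2 groups=13 -> no
String 4 '()(())()()()((())()(())())((())((()))())()': depth seq [1 0 1 2 1 0 1 0 1 0 1 0 1 2 3 2 1 2 1 2 3 2 1 2 1 0 1 2 3 2 1 2 3 4 3 2 1 2 1 0 1 0]
  -> pairs=21 depth=4 groups=8 -> no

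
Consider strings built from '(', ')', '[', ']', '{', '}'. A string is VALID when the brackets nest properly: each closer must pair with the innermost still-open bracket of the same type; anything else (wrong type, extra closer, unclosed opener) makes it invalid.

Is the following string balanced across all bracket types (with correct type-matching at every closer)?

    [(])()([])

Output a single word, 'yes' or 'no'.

Answer: no

Derivation:
pos 0: push '['; stack = [
pos 1: push '('; stack = [(
pos 2: saw closer ']' but top of stack is '(' (expected ')') → INVALID
Verdict: type mismatch at position 2: ']' closes '(' → no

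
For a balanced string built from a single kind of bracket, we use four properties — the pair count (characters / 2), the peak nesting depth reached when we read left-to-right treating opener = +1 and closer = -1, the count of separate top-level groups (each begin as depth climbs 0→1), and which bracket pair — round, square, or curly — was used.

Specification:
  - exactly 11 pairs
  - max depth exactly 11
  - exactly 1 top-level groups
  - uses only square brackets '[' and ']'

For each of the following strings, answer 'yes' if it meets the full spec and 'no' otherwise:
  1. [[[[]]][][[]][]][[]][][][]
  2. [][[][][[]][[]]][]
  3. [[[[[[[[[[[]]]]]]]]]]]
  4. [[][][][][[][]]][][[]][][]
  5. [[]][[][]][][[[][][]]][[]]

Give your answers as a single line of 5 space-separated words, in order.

Answer: no no yes no no

Derivation:
String 1 '[[[[]]][][[]][]][[]][][][]': depth seq [1 2 3 4 3 2 1 2 1 2 3 2 1 2 1 0 1 2 1 0 1 0 1 0 1 0]
  -> pairs=13 depth=4 groups=5 -> no
String 2 '[][[][][[]][[]]][]': depth seq [1 0 1 2 1 2 1 2 3 2 1 2 3 2 1 0 1 0]
  -> pairs=9 depth=3 groups=3 -> no
String 3 '[[[[[[[[[[[]]]]]]]]]]]': depth seq [1 2 3 4 5 6 7 8 9 10 11 10 9 8 7 6 5 4 3 2 1 0]
  -> pairs=11 depth=11 groups=1 -> yes
String 4 '[[][][][][[][]]][][[]][][]': depth seq [1 2 1 2 1 2 1 2 1 2 3 2 3 2 1 0 1 0 1 2 1 0 1 0 1 0]
  -> pairs=13 depth=3 groups=5 -> no
String 5 '[[]][[][]][][[[][][]]][[]]': depth seq [1 2 1 0 1 2 1 2 1 0 1 0 1 2 3 2 3 2 3 2 1 0 1 2 1 0]
  -> pairs=13 depth=3 groups=5 -> no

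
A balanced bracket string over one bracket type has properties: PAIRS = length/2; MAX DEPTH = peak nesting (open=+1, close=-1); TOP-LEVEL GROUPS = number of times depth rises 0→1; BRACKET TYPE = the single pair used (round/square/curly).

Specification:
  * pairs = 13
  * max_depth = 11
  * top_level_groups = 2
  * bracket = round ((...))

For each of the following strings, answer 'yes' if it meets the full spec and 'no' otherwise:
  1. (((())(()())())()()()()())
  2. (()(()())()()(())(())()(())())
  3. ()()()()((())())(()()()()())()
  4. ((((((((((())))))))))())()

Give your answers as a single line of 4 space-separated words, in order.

Answer: no no no yes

Derivation:
String 1 '(((())(()())())()()()()())': depth seq [1 2 3 4 3 2 3 4 3 4 3 2 3 2 1 2 1 2 1 2 1 2 1 2 1 0]
  -> pairs=13 depth=4 groups=1 -> no
String 2 '(()(()())()()(())(())()(())())': depth seq [1 2 1 2 3 2 3 2 1 2 1 2 1 2 3 2 1 2 3 2 1 2 1 2 3 2 1 2 1 0]
  -> pairs=15 depth=3 groups=1 -> no
String 3 '()()()()((())())(()()()()())()': depth seq [1 0 1 0 1 0 1 0 1 2 3 2 1 2 1 0 1 2 1 2 1 2 1 2 1 2 1 0 1 0]
  -> pairs=15 depth=3 groups=7 -> no
String 4 '((((((((((())))))))))())()': depth seq [1 2 3 4 5 6 7 8 9 10 11 10 9 8 7 6 5 4 3 2 1 2 1 0 1 0]
  -> pairs=13 depth=11 groups=2 -> yes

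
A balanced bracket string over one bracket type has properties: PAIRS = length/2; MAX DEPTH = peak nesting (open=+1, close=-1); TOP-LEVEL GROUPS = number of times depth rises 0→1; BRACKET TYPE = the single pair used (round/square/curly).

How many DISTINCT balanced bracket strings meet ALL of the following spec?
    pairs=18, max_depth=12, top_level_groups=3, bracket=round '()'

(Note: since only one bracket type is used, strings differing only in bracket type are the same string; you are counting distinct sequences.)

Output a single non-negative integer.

Spec: pairs=18 depth=12 groups=3
Count(depth <= 12) = 94275120
Count(depth <= 11) = 94207512
Count(depth == 12) = 94275120 - 94207512 = 67608

Answer: 67608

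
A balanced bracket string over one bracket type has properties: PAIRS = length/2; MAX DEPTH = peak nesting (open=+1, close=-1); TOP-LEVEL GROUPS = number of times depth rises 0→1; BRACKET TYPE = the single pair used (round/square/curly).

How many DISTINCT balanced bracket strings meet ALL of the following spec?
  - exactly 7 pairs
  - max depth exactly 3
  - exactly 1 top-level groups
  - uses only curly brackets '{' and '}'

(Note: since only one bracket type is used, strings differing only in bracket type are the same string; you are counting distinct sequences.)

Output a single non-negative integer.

Spec: pairs=7 depth=3 groups=1
Count(depth <= 3) = 32
Count(depth <= 2) = 1
Count(depth == 3) = 32 - 1 = 31

Answer: 31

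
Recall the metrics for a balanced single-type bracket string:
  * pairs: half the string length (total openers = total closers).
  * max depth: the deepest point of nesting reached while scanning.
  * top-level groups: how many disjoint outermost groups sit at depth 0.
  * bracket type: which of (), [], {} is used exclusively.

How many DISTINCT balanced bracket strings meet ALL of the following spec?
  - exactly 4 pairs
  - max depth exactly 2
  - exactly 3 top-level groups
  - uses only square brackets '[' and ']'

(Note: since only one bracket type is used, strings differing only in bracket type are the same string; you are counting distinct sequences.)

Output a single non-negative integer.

Spec: pairs=4 depth=2 groups=3
Count(depth <= 2) = 3
Count(depth <= 1) = 0
Count(depth == 2) = 3 - 0 = 3

Answer: 3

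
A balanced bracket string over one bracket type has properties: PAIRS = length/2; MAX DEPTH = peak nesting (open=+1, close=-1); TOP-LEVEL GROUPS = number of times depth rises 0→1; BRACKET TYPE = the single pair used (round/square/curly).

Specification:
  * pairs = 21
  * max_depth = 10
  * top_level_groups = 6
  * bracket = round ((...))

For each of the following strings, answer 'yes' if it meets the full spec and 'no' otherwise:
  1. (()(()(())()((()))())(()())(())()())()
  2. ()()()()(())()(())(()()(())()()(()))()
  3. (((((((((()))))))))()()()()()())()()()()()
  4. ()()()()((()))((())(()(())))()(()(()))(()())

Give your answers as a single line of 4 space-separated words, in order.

Answer: no no yes no

Derivation:
String 1 '(()(()(())()((()))())(()())(())()())()': depth seq [1 2 1 2 3 2 3 4 3 2 3 2 3 4 5 4 3 2 3 2 1 2 3 2 3 2 1 2 3 2 1 2 1 2 1 0 1 0]
  -> pairs=19 depth=5 groups=2 -> no
String 2 '()()()()(())()(())(()()(())()()(()))()': depth seq [1 0 1 0 1 0 1 0 1 2 1 0 1 0 1 2 1 0 1 2 1 2 1 2 3 2 1 2 1 2 1 2 3 2 1 0 1 0]
  -> pairs=19 depth=3 groups=9 -> no
String 3 '(((((((((()))))))))()()()()()())()()()()()': depth seq [1 2 3 4 5 6 7 8 9 10 9 8 7 6 5 4 3 2 1 2 1 2 1 2 1 2 1 2 1 2 1 0 1 0 1 0 1 0 1 0 1 0]
  -> pairs=21 depth=10 groups=6 -> yes
String 4 '()()()()((()))((())(()(())))()(()(()))(()())': depth seq [1 0 1 0 1 0 1 0 1 2 3 2 1 0 1 2 3 2 1 2 3 2 3 4 3 2 1 0 1 0 1 2 1 2 3 2 1 0 1 2 1 2 1 0]
  -> pairs=22 depth=4 groups=9 -> no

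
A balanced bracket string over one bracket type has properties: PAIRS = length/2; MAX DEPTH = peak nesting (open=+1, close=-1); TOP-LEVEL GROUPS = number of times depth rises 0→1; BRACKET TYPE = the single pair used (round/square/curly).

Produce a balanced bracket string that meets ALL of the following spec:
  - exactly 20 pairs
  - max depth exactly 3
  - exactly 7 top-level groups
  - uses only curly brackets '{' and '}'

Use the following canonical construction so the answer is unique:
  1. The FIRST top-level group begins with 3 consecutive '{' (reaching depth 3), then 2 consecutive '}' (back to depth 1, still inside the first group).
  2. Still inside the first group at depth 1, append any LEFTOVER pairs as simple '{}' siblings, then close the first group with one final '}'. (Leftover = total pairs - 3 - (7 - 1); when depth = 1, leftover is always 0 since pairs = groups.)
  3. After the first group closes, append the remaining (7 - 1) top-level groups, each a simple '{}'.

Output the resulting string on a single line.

Answer: {{{}}{}{}{}{}{}{}{}{}{}{}{}}{}{}{}{}{}{}

Derivation:
Spec: pairs=20 depth=3 groups=7
Leftover pairs = 20 - 3 - (7-1) = 11
First group: deep chain of depth 3 + 11 sibling pairs
Remaining 6 groups: simple '{}' each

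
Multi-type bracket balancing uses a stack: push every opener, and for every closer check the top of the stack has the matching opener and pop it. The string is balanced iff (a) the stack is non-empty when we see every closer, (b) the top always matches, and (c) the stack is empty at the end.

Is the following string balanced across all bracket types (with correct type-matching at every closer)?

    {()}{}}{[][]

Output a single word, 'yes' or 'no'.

pos 0: push '{'; stack = {
pos 1: push '('; stack = {(
pos 2: ')' matches '('; pop; stack = {
pos 3: '}' matches '{'; pop; stack = (empty)
pos 4: push '{'; stack = {
pos 5: '}' matches '{'; pop; stack = (empty)
pos 6: saw closer '}' but stack is empty → INVALID
Verdict: unmatched closer '}' at position 6 → no

Answer: no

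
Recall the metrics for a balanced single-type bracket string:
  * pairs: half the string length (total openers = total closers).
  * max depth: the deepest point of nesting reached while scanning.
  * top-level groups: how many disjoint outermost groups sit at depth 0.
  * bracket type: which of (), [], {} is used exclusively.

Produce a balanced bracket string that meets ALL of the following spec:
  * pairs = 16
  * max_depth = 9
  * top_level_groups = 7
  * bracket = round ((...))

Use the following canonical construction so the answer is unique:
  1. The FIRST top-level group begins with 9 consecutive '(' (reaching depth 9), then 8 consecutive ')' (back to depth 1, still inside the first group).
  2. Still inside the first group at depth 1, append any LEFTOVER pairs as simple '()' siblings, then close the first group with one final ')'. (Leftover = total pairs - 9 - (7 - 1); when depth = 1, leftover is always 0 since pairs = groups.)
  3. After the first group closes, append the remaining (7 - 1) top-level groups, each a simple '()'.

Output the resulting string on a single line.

Answer: ((((((((())))))))())()()()()()()

Derivation:
Spec: pairs=16 depth=9 groups=7
Leftover pairs = 16 - 9 - (7-1) = 1
First group: deep chain of depth 9 + 1 sibling pairs
Remaining 6 groups: simple '()' each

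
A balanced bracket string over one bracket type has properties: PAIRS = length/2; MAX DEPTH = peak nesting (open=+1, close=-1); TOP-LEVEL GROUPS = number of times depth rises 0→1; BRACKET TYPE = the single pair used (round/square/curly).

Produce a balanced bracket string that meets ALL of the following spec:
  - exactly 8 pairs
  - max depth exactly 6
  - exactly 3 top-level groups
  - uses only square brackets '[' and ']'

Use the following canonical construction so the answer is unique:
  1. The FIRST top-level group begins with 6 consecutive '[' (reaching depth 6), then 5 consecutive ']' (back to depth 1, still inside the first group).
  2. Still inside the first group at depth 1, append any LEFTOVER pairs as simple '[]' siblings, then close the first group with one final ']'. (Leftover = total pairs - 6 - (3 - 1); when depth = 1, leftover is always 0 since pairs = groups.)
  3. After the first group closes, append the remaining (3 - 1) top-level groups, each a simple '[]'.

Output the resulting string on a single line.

Answer: [[[[[[]]]]]][][]

Derivation:
Spec: pairs=8 depth=6 groups=3
Leftover pairs = 8 - 6 - (3-1) = 0
First group: deep chain of depth 6 + 0 sibling pairs
Remaining 2 groups: simple '[]' each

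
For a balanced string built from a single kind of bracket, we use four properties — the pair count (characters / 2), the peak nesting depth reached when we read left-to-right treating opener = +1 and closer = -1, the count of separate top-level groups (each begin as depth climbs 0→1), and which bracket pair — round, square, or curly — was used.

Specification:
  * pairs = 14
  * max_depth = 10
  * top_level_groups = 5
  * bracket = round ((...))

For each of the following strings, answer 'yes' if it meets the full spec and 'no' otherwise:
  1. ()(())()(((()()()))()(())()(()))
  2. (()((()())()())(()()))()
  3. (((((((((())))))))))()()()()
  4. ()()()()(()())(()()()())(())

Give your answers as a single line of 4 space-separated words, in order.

String 1 '()(())()(((()()()))()(())()(()))': depth seq [1 0 1 2 1 0 1 0 1 2 3 4 3 4 3 4 3 2 1 2 1 2 3 2 1 2 1 2 3 2 1 0]
  -> pairs=16 depth=4 groups=4 -> no
String 2 '(()((()())()())(()()))()': depth seq [1 2 1 2 3 4 3 4 3 2 3 2 3 2 1 2 3 2 3 2 1 0 1 0]
  -> pairs=12 depth=4 groups=2 -> no
String 3 '(((((((((())))))))))()()()()': depth seq [1 2 3 4 5 6 7 8 9 10 9 8 7 6 5 4 3 2 1 0 1 0 1 0 1 0 1 0]
  -> pairs=14 depth=10 groups=5 -> yes
String 4 '()()()()(()())(()()()())(())': depth seq [1 0 1 0 1 0 1 0 1 2 1 2 1 0 1 2 1 2 1 2 1 2 1 0 1 2 1 0]
  -> pairs=14 depth=2 groups=7 -> no

Answer: no no yes no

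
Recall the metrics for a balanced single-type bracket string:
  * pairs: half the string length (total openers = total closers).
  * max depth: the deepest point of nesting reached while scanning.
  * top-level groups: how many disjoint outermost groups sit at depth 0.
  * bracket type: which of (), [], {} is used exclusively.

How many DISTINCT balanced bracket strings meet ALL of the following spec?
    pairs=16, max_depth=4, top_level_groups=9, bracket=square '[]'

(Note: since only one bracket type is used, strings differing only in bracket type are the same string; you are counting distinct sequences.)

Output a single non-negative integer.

Spec: pairs=16 depth=4 groups=9
Count(depth <= 4) = 86031
Count(depth <= 3) = 56412
Count(depth == 4) = 86031 - 56412 = 29619

Answer: 29619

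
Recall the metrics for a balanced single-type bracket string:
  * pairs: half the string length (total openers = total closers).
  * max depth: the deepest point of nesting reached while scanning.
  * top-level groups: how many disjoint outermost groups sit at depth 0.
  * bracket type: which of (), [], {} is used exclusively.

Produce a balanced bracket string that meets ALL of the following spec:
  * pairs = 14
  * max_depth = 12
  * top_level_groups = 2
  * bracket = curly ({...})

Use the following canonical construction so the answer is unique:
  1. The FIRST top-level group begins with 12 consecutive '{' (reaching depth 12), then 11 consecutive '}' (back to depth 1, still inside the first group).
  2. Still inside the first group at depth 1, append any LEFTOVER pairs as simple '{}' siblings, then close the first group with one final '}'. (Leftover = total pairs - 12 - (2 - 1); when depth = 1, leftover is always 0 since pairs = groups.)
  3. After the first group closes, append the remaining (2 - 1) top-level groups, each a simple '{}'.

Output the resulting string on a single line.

Spec: pairs=14 depth=12 groups=2
Leftover pairs = 14 - 12 - (2-1) = 1
First group: deep chain of depth 12 + 1 sibling pairs
Remaining 1 groups: simple '{}' each

Answer: {{{{{{{{{{{{}}}}}}}}}}}{}}{}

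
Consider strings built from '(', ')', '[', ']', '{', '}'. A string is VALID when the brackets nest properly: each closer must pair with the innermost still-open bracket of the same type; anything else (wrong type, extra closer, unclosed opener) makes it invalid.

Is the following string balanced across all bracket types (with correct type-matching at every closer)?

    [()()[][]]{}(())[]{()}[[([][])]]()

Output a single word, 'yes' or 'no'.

pos 0: push '['; stack = [
pos 1: push '('; stack = [(
pos 2: ')' matches '('; pop; stack = [
pos 3: push '('; stack = [(
pos 4: ')' matches '('; pop; stack = [
pos 5: push '['; stack = [[
pos 6: ']' matches '['; pop; stack = [
pos 7: push '['; stack = [[
pos 8: ']' matches '['; pop; stack = [
pos 9: ']' matches '['; pop; stack = (empty)
pos 10: push '{'; stack = {
pos 11: '}' matches '{'; pop; stack = (empty)
pos 12: push '('; stack = (
pos 13: push '('; stack = ((
pos 14: ')' matches '('; pop; stack = (
pos 15: ')' matches '('; pop; stack = (empty)
pos 16: push '['; stack = [
pos 17: ']' matches '['; pop; stack = (empty)
pos 18: push '{'; stack = {
pos 19: push '('; stack = {(
pos 20: ')' matches '('; pop; stack = {
pos 21: '}' matches '{'; pop; stack = (empty)
pos 22: push '['; stack = [
pos 23: push '['; stack = [[
pos 24: push '('; stack = [[(
pos 25: push '['; stack = [[([
pos 26: ']' matches '['; pop; stack = [[(
pos 27: push '['; stack = [[([
pos 28: ']' matches '['; pop; stack = [[(
pos 29: ')' matches '('; pop; stack = [[
pos 30: ']' matches '['; pop; stack = [
pos 31: ']' matches '['; pop; stack = (empty)
pos 32: push '('; stack = (
pos 33: ')' matches '('; pop; stack = (empty)
end: stack empty → VALID
Verdict: properly nested → yes

Answer: yes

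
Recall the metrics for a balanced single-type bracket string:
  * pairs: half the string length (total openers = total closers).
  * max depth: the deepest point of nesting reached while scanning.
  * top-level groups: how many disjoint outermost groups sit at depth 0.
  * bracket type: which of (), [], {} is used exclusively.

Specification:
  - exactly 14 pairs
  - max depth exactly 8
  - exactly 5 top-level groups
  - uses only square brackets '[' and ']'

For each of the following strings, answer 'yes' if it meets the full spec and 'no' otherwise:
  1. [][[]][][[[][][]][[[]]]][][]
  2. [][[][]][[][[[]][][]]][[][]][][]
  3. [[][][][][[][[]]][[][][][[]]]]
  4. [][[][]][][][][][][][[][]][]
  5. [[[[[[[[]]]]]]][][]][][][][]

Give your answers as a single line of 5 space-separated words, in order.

String 1 '[][[]][][[[][][]][[[]]]][][]': depth seq [1 0 1 2 1 0 1 0 1 2 3 2 3 2 3 2 1 2 3 4 3 2 1 0 1 0 1 0]
  -> pairs=14 depth=4 groups=6 -> no
String 2 '[][[][]][[][[[]][][]]][[][]][][]': depth seq [1 0 1 2 1 2 1 0 1 2 1 2 3 4 3 2 3 2 3 2 1 0 1 2 1 2 1 0 1 0 1 0]
  -> pairs=16 depth=4 groups=6 -> no
String 3 '[[][][][][[][[]]][[][][][[]]]]': depth seq [1 2 1 2 1 2 1 2 1 2 3 2 3 4 3 2 1 2 3 2 3 2 3 2 3 4 3 2 1 0]
  -> pairs=15 depth=4 groups=1 -> no
String 4 '[][[][]][][][][][][][[][]][]': depth seq [1 0 1 2 1 2 1 0 1 0 1 0 1 0 1 0 1 0 1 0 1 2 1 2 1 0 1 0]
  -> pairs=14 depth=2 groups=10 -> no
String 5 '[[[[[[[[]]]]]]][][]][][][][]': depth seq [1 2 3 4 5 6 7 8 7 6 5 4 3 2 1 2 1 2 1 0 1 0 1 0 1 0 1 0]
  -> pairs=14 depth=8 groups=5 -> yes

Answer: no no no no yes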